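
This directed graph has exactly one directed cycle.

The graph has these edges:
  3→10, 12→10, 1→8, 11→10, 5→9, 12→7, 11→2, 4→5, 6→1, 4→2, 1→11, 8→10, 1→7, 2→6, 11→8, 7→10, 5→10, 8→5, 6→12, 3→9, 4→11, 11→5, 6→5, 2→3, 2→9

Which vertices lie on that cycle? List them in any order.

1, 2, 6, 11

DFS with gray/black marking from 2:
2 gray
  6 gray
    12 gray
      10 gray
      10 black
      7 gray
        7→10: 10 black — skip
      7 black
    12 black
    5 gray
      5→10: 10 black — skip
      9 gray
      9 black
    5 black
    1 gray
      1→7: 7 black — skip
      11 gray
        11→10: 10 black — skip
        11→5: 5 black — skip
        8 gray
          8→10: 10 black — skip
          8→5: 5 black — skip
        8 black
        11→2: 2 is gray → back edge
Back edge closes the cycle 2 → 6 → 1 → 11 → 2; its vertices are {1, 2, 6, 11}.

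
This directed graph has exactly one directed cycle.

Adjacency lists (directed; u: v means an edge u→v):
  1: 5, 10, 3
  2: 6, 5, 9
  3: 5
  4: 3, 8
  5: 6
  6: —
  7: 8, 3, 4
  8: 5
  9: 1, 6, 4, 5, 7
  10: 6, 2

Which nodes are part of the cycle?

DFS with gray/black marking from 9:
9 gray
  1 gray
    5 gray
      6 gray
      6 black
    5 black
    10 gray
      10→6: 6 black — skip
      2 gray
        2→6: 6 black — skip
        2→5: 5 black — skip
        2→9: 9 is gray → back edge
Back edge closes the cycle 9 → 1 → 10 → 2 → 9; its vertices are {1, 2, 9, 10}.

1, 2, 9, 10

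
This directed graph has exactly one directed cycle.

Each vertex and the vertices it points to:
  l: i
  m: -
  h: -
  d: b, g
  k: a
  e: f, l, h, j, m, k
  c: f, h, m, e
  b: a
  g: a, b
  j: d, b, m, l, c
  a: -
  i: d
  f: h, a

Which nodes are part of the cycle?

c, e, j

DFS with gray/black marking from e:
e gray
  f gray
    h gray
    h black
    a gray
    a black
  f black
  l gray
    i gray
      d gray
        b gray
          b→a: a black — skip
        b black
        g gray
          g→a: a black — skip
          g→b: b black — skip
        g black
      d black
    i black
  l black
  e→h: h black — skip
  j gray
    j→d: d black — skip
    j→b: b black — skip
    m gray
    m black
    j→l: l black — skip
    c gray
      c→f: f black — skip
      c→h: h black — skip
      c→m: m black — skip
      c→e: e is gray → back edge
Back edge closes the cycle e → j → c → e; its vertices are {c, e, j}.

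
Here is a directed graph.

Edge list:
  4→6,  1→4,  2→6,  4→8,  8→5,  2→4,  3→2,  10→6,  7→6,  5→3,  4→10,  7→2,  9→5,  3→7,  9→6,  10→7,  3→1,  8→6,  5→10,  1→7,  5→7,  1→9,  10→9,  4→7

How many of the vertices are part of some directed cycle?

9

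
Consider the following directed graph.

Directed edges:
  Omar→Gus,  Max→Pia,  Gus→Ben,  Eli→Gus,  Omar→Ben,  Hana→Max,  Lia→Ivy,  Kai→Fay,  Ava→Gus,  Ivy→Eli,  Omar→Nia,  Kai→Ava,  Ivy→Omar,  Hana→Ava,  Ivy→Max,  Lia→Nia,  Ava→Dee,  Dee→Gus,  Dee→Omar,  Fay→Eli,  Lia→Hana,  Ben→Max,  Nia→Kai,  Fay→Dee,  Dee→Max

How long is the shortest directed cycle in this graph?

5

For each vertex v, BFS finds the shortest path from v back to v.
The shortest such closed walk is Nia → Kai → Fay → Dee → Omar → Nia, length 5.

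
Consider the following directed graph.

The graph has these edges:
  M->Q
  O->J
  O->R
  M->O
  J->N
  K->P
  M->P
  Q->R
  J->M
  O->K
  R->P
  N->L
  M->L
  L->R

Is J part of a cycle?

Yes

J is on a cycle iff J can reach itself via ≥1 edge.
J → M → O → J — yes.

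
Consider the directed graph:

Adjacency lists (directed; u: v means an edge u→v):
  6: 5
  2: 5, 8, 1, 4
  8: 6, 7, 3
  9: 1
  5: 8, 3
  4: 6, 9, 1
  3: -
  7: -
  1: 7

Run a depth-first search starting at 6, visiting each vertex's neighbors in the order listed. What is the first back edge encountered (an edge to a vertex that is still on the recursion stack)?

8→6

DFS from 6 (visiting each vertex's neighbors in the order listed); mark gray on enter, black on exit:
6 gray
  5 gray
    8 gray
      8→6: 6 is gray → back edge
First back edge: 8 → 6.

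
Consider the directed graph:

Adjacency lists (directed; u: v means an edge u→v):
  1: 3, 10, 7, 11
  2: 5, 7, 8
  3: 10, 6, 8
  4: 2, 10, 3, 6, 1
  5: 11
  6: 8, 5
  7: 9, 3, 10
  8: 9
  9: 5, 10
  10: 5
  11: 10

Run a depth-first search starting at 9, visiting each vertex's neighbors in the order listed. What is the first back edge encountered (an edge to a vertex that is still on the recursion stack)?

DFS from 9 (visiting each vertex's neighbors in the order listed); mark gray on enter, black on exit:
9 gray
  5 gray
    11 gray
      10 gray
        10→5: 5 is gray → back edge
First back edge: 10 → 5.

10→5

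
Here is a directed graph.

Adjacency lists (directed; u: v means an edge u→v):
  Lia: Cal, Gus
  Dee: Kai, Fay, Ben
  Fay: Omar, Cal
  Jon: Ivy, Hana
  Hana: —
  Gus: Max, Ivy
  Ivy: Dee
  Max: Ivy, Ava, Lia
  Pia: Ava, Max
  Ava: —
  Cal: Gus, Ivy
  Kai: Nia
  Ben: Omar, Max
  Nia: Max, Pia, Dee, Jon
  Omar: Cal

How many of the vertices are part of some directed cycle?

13

A vertex is on a directed cycle iff it belongs to a strongly connected component of size ≥ 2 (or has a self-loop).
The vertices on cycles are {Ben, Cal, Dee, Fay, Gus, Ivy, Jon, Kai, Lia, Max, Nia, Pia, Omar} — 13 in total.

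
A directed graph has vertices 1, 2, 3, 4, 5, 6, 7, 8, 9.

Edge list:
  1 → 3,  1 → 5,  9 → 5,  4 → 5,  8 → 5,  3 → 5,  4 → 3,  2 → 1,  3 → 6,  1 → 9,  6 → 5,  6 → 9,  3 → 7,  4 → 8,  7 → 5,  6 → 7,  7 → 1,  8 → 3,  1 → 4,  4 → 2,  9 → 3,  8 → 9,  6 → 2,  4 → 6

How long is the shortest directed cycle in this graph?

3

For each vertex v, BFS finds the shortest path from v back to v.
The shortest such closed walk is 1 → 4 → 2 → 1, length 3.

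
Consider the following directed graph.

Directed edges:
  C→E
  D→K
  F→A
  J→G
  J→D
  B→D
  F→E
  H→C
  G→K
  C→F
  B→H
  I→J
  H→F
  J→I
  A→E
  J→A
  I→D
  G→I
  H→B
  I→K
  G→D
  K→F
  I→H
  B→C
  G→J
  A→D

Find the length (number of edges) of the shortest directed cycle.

For each vertex v, BFS finds the shortest path from v back to v.
The shortest such closed walk is J → G → J, length 2.

2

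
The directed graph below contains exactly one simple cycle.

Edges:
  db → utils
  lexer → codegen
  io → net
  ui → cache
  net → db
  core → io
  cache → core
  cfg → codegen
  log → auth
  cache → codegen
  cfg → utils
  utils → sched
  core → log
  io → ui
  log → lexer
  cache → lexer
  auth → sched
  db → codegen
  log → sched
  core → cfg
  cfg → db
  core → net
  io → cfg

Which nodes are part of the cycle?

io, ui, core, cache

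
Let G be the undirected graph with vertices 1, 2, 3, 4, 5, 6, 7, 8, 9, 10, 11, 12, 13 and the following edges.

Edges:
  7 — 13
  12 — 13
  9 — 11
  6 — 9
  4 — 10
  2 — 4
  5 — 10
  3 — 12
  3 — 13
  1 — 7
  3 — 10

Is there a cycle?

DFS, tracking each vertex's parent; an edge to a visited non-parent vertex closes a cycle.
Start from 1:
visit 1 (parent –)
  visit 7 (parent 1)
    visit 13 (parent 7)
      13–7: parent, skip
      visit 3 (parent 13)
        visit 12 (parent 3)
          12–3: parent, skip
          12–13: 13 visited and ≠ parent → cycle
Cycle: 13 – 3 – 12 – 13.

Yes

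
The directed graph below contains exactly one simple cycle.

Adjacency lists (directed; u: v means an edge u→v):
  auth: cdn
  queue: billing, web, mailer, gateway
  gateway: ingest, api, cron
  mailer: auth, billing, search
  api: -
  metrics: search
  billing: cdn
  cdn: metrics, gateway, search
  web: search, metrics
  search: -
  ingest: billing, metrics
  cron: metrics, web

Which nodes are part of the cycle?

cdn, ingest, billing, gateway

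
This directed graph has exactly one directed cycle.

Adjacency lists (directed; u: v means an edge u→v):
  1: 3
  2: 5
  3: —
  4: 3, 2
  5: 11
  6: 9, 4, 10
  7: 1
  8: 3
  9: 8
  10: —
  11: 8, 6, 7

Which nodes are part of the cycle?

2, 4, 5, 6, 11

DFS with gray/black marking from 11:
11 gray
  8 gray
    3 gray
    3 black
  8 black
  6 gray
    9 gray
      9→8: 8 black — skip
    9 black
    4 gray
      4→3: 3 black — skip
      2 gray
        5 gray
          5→11: 11 is gray → back edge
Back edge closes the cycle 11 → 6 → 4 → 2 → 5 → 11; its vertices are {2, 4, 5, 6, 11}.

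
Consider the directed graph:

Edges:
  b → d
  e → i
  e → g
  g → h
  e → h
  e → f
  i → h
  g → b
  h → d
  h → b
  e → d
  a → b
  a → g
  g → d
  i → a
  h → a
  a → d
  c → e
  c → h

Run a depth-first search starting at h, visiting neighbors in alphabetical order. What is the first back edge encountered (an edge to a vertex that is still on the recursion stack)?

g→h

DFS from h (visiting neighbors in alphabetical order); mark gray on enter, black on exit:
h gray
  a gray
    b gray
      d gray
      d black
    b black
    a→d: d black — skip
    g gray
      g→b: b black — skip
      g→d: d black — skip
      g→h: h is gray → back edge
First back edge: g → h.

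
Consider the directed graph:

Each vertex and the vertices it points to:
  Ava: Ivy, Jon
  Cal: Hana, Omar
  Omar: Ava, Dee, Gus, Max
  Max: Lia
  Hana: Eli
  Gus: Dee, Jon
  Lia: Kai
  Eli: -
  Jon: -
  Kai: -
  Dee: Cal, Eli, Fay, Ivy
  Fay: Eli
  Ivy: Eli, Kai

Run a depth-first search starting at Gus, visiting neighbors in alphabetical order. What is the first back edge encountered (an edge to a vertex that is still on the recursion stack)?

DFS from Gus (visiting neighbors in alphabetical order); mark gray on enter, black on exit:
Gus gray
  Dee gray
    Cal gray
      Hana gray
        Eli gray
        Eli black
      Hana black
      Omar gray
        Ava gray
          Ivy gray
            Ivy→Eli: Eli black — skip
            Kai gray
            Kai black
          Ivy black
          Jon gray
          Jon black
        Ava black
        Omar→Dee: Dee is gray → back edge
First back edge: Omar → Dee.

Omar→Dee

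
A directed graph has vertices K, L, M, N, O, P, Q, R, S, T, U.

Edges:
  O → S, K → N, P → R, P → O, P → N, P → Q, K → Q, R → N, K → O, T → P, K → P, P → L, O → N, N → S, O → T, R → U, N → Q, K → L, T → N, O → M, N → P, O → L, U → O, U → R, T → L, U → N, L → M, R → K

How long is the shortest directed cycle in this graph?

2

For each vertex v, BFS finds the shortest path from v back to v.
The shortest such closed walk is R → U → R, length 2.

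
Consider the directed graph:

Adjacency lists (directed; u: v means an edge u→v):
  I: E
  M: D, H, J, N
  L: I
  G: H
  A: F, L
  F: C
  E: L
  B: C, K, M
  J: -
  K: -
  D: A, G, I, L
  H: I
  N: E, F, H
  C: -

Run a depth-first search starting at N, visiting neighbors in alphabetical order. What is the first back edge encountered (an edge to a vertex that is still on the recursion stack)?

I->E

DFS from N (visiting neighbors in alphabetical order); mark gray on enter, black on exit:
N gray
  E gray
    L gray
      I gray
        I→E: E is gray → back edge
First back edge: I → E.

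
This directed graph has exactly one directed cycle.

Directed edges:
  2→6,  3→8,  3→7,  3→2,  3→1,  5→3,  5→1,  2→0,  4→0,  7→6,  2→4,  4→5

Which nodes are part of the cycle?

2, 3, 4, 5

DFS with gray/black marking from 3:
3 gray
  1 gray
  1 black
  8 gray
  8 black
  7 gray
    6 gray
    6 black
  7 black
  2 gray
    4 gray
      5 gray
        5→1: 1 black — skip
        5→3: 3 is gray → back edge
Back edge closes the cycle 3 → 2 → 4 → 5 → 3; its vertices are {2, 3, 4, 5}.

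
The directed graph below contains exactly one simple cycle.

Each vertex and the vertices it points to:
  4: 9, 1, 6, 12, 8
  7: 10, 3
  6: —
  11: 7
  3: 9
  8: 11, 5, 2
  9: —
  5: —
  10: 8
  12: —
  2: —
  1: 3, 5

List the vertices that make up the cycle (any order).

7, 8, 10, 11

DFS with gray/black marking from 8:
8 gray
  11 gray
    7 gray
      10 gray
        10→8: 8 is gray → back edge
Back edge closes the cycle 8 → 11 → 7 → 10 → 8; its vertices are {7, 8, 10, 11}.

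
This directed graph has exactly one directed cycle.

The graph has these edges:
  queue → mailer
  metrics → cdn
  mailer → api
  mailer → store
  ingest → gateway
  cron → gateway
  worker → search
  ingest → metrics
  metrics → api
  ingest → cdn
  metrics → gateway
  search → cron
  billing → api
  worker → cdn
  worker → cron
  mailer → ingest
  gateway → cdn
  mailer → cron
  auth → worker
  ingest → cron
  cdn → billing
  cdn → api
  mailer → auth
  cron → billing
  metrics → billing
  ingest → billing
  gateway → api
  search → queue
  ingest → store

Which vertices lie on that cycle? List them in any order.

auth, queue, mailer, search, worker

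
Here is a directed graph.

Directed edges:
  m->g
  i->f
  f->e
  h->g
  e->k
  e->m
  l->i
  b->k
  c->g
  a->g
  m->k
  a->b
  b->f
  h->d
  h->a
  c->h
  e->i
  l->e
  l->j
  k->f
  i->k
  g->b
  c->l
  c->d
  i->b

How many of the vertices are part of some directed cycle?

A vertex is on a directed cycle iff it belongs to a strongly connected component of size ≥ 2 (or has a self-loop).
The vertices on cycles are {b, e, f, g, i, k, m} — 7 in total.

7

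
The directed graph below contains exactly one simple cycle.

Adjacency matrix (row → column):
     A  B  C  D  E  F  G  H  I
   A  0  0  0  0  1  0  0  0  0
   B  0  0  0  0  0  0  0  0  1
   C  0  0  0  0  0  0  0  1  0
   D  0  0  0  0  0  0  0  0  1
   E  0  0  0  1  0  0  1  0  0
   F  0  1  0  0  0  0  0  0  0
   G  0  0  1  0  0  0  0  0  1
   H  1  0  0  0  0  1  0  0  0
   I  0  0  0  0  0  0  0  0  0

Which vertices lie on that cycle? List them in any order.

DFS with gray/black marking from H:
H gray
  F gray
    B gray
      I gray
      I black
    B black
  F black
  A gray
    E gray
      D gray
        D→I: I black — skip
      D black
      G gray
        G→I: I black — skip
        C gray
          C→H: H is gray → back edge
Back edge closes the cycle H → A → E → G → C → H; its vertices are {A, C, E, G, H}.

A, C, E, G, H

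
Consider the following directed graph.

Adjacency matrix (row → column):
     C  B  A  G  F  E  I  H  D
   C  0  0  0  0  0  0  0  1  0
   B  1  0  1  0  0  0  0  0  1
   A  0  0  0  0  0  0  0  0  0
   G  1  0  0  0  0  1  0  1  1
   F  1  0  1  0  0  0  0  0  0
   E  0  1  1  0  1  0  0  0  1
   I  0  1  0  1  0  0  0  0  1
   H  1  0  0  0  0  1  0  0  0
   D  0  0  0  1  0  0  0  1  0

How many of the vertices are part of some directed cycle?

7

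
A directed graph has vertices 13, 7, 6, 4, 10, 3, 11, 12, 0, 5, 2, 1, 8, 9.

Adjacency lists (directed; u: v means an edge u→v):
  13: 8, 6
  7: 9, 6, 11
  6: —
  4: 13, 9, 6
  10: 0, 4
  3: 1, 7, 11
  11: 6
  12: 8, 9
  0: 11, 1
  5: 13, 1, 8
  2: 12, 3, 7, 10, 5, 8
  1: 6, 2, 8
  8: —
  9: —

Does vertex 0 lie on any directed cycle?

0 is on a cycle iff 0 can reach itself via ≥1 edge.
0 → 1 → 2 → 10 → 0 — yes.

Yes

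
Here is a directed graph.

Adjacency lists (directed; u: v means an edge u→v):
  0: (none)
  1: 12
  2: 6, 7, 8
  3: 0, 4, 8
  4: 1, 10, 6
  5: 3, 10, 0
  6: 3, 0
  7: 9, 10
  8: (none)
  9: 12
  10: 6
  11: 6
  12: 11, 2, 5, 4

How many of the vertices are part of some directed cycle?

11

A vertex is on a directed cycle iff it belongs to a strongly connected component of size ≥ 2 (or has a self-loop).
The vertices on cycles are {1, 2, 3, 4, 5, 6, 7, 9, 10, 11, 12} — 11 in total.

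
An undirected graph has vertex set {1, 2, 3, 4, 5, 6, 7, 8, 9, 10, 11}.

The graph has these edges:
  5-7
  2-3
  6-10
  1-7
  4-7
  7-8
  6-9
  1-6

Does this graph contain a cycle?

DFS, tracking each vertex's parent; an edge to a visited non-parent vertex closes a cycle.
Start from 4:
visit 4 (parent –)
  visit 7 (parent 4)
    7–4: parent, skip
    visit 8 (parent 7)
      8–7: parent, skip
    visit 1 (parent 7)
      visit 6 (parent 1)
        6–1: parent, skip
        visit 10 (parent 6)
          10–6: parent, skip
        visit 9 (parent 6)
          9–6: parent, skip
      1–7: parent, skip
    visit 5 (parent 7)
      5–7: parent, skip
visit 2 (parent –)
  visit 3 (parent 2)
    3–2: parent, skip
visit 11 (parent –)
No non-parent visited neighbor found — the graph is a forest.

No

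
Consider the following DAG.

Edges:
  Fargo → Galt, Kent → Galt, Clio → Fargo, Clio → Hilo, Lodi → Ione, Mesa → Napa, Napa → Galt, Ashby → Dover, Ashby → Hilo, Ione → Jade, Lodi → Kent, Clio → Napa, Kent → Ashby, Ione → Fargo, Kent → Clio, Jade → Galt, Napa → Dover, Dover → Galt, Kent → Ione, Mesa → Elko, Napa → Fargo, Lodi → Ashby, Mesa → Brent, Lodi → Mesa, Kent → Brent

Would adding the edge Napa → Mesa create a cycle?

Yes

Adding Napa→Mesa creates a cycle iff Mesa can already reach Napa.
Path from Mesa: Mesa → Napa.
So Mesa → … → Napa → Mesa is a cycle.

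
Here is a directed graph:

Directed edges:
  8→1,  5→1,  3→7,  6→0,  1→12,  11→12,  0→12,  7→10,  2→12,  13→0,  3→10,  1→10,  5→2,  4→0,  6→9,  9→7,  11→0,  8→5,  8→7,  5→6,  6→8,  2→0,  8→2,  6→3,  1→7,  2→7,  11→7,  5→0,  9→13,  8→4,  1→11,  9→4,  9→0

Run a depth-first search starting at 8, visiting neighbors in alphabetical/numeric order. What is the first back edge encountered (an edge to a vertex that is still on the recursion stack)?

DFS from 8 (visiting neighbors in alphabetical/numeric order); mark gray on enter, black on exit:
8 gray
  1 gray
    7 gray
      10 gray
      10 black
    7 black
    1→10: 10 black — skip
    11 gray
      0 gray
        12 gray
        12 black
      0 black
      11→7: 7 black — skip
      11→12: 12 black — skip
    11 black
    1→12: 12 black — skip
  1 black
  2 gray
    2→0: 0 black — skip
    2→7: 7 black — skip
    2→12: 12 black — skip
  2 black
  4 gray
    4→0: 0 black — skip
  4 black
  5 gray
    5→0: 0 black — skip
    5→1: 1 black — skip
    5→2: 2 black — skip
    6 gray
      6→0: 0 black — skip
      3 gray
        3→7: 7 black — skip
        3→10: 10 black — skip
      3 black
      6→8: 8 is gray → back edge
First back edge: 6 → 8.

6->8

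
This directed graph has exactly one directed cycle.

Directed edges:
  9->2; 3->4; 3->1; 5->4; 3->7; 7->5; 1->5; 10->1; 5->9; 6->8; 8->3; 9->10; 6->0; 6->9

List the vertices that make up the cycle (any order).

DFS with gray/black marking from 9:
9 gray
  2 gray
  2 black
  10 gray
    1 gray
      5 gray
        5→9: 9 is gray → back edge
Back edge closes the cycle 9 → 10 → 1 → 5 → 9; its vertices are {1, 5, 9, 10}.

1, 5, 9, 10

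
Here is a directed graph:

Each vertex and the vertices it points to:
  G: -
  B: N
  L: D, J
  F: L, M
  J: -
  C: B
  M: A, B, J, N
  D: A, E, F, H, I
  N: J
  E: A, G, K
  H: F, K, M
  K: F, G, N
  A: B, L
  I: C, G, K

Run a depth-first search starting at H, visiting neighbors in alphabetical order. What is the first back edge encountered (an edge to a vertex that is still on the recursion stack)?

A->L

DFS from H (visiting neighbors in alphabetical order); mark gray on enter, black on exit:
H gray
  F gray
    L gray
      D gray
        A gray
          B gray
            N gray
              J gray
              J black
            N black
          B black
          A→L: L is gray → back edge
First back edge: A → L.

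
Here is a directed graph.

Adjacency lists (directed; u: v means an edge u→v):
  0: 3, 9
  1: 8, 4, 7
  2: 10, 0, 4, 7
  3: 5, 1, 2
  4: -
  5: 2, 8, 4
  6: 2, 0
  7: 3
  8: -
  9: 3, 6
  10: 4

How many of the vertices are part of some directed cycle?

A vertex is on a directed cycle iff it belongs to a strongly connected component of size ≥ 2 (or has a self-loop).
The vertices on cycles are {0, 1, 2, 3, 5, 6, 7, 9} — 8 in total.

8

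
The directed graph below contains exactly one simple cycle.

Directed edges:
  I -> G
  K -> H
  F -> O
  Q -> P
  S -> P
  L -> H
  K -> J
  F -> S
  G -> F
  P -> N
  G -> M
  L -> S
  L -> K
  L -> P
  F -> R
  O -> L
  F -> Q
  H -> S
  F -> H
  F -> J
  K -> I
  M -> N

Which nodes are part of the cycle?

F, G, I, K, L, O

DFS with gray/black marking from G:
G gray
  F gray
    Q gray
      P gray
        N gray
        N black
      P black
    Q black
    R gray
    R black
    O gray
      L gray
        L→P: P black — skip
        H gray
          S gray
            S→P: P black — skip
          S black
        H black
        L→S: S black — skip
        K gray
          I gray
            I→G: G is gray → back edge
Back edge closes the cycle G → F → O → L → K → I → G; its vertices are {F, G, I, K, L, O}.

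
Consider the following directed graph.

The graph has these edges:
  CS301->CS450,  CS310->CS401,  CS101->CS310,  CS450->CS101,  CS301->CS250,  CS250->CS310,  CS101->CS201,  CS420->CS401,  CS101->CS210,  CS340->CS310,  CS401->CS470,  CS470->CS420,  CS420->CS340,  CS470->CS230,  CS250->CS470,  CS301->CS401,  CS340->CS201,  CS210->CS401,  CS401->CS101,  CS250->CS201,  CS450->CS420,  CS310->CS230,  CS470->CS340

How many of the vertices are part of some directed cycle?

7

A vertex is on a directed cycle iff it belongs to a strongly connected component of size ≥ 2 (or has a self-loop).
The vertices on cycles are {CS101, CS210, CS310, CS340, CS401, CS420, CS470} — 7 in total.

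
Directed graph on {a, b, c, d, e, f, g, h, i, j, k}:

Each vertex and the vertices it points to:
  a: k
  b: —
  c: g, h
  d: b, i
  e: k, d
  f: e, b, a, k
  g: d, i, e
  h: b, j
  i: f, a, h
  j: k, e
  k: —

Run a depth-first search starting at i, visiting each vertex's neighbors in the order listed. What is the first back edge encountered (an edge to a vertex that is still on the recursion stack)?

d→i

DFS from i (visiting each vertex's neighbors in the order listed); mark gray on enter, black on exit:
i gray
  f gray
    e gray
      k gray
      k black
      d gray
        b gray
        b black
        d→i: i is gray → back edge
First back edge: d → i.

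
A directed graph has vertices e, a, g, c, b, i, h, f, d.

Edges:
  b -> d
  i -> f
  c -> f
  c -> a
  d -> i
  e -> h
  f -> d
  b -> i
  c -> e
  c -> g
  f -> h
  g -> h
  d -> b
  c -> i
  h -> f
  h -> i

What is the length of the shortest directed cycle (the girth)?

2

For each vertex v, BFS finds the shortest path from v back to v.
The shortest such closed walk is f → h → f, length 2.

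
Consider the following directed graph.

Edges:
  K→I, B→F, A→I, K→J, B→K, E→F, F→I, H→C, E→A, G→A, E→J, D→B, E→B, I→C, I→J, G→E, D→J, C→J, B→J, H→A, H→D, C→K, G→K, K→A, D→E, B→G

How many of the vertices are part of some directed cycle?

7

A vertex is on a directed cycle iff it belongs to a strongly connected component of size ≥ 2 (or has a self-loop).
The vertices on cycles are {A, B, C, E, G, I, K} — 7 in total.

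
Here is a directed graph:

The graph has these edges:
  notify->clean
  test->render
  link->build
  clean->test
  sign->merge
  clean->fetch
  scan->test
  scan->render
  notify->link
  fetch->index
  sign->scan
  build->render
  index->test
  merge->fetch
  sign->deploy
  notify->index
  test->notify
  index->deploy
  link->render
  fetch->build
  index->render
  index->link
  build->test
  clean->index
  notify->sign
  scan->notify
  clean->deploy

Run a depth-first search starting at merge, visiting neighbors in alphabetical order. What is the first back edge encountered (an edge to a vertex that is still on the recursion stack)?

clean→fetch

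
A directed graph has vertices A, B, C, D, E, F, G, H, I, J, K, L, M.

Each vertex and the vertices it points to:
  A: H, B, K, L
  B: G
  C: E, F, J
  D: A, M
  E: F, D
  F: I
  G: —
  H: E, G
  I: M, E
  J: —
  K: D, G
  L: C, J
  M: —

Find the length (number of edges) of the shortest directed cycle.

For each vertex v, BFS finds the shortest path from v back to v.
The shortest such closed walk is A → K → D → A, length 3.

3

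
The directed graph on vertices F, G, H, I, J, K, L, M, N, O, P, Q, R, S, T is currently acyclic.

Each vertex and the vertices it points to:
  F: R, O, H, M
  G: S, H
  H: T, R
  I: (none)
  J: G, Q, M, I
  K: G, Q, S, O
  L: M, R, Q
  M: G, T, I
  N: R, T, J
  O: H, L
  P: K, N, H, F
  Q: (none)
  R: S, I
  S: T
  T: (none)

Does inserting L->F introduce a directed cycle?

Yes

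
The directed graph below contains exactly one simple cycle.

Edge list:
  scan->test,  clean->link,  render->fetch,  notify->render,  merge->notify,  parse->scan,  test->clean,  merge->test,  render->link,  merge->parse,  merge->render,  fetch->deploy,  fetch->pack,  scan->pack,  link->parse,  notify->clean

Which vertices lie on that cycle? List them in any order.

DFS with gray/black marking from parse:
parse gray
  scan gray
    pack gray
    pack black
    test gray
      clean gray
        link gray
          link→parse: parse is gray → back edge
Back edge closes the cycle parse → scan → test → clean → link → parse; its vertices are {link, scan, test, clean, parse}.

link, scan, test, clean, parse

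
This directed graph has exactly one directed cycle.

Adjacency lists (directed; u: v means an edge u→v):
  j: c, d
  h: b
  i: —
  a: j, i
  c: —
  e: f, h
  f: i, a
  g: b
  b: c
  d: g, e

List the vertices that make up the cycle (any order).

a, d, e, f, j

DFS with gray/black marking from d:
d gray
  g gray
    b gray
      c gray
      c black
    b black
  g black
  e gray
    f gray
      i gray
      i black
      a gray
        j gray
          j→c: c black — skip
          j→d: d is gray → back edge
Back edge closes the cycle d → e → f → a → j → d; its vertices are {a, d, e, f, j}.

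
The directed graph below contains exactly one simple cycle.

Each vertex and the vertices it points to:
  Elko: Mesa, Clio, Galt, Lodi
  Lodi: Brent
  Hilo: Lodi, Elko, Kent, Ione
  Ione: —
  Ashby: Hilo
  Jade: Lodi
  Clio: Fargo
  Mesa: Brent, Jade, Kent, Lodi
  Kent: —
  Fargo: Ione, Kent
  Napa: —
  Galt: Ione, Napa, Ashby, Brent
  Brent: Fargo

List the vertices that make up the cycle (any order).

DFS with gray/black marking from Elko:
Elko gray
  Mesa gray
    Brent gray
      Fargo gray
        Ione gray
        Ione black
        Kent gray
        Kent black
      Fargo black
    Brent black
    Jade gray
      Lodi gray
        Lodi→Brent: Brent black — skip
      Lodi black
    Jade black
    Mesa→Kent: Kent black — skip
    Mesa→Lodi: Lodi black — skip
  Mesa black
  Clio gray
    Clio→Fargo: Fargo black — skip
  Clio black
  Galt gray
    Galt→Ione: Ione black — skip
    Napa gray
    Napa black
    Ashby gray
      Hilo gray
        Hilo→Lodi: Lodi black — skip
        Hilo→Elko: Elko is gray → back edge
Back edge closes the cycle Elko → Galt → Ashby → Hilo → Elko; its vertices are {Elko, Galt, Hilo, Ashby}.

Elko, Galt, Hilo, Ashby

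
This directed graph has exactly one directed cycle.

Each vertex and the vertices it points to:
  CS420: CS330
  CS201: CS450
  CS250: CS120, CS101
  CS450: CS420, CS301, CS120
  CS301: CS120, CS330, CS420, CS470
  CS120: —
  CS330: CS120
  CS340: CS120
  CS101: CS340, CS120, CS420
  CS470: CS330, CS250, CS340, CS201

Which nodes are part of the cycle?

DFS with gray/black marking from CS470:
CS470 gray
  CS330 gray
    CS120 gray
    CS120 black
  CS330 black
  CS250 gray
    CS250→CS120: CS120 black — skip
    CS101 gray
      CS340 gray
        CS340→CS120: CS120 black — skip
      CS340 black
      CS101→CS120: CS120 black — skip
      CS420 gray
        CS420→CS330: CS330 black — skip
      CS420 black
    CS101 black
  CS250 black
  CS470→CS340: CS340 black — skip
  CS201 gray
    CS450 gray
      CS450→CS420: CS420 black — skip
      CS301 gray
        CS301→CS120: CS120 black — skip
        CS301→CS330: CS330 black — skip
        CS301→CS420: CS420 black — skip
        CS301→CS470: CS470 is gray → back edge
Back edge closes the cycle CS470 → CS201 → CS450 → CS301 → CS470; its vertices are {CS201, CS301, CS450, CS470}.

CS201, CS301, CS450, CS470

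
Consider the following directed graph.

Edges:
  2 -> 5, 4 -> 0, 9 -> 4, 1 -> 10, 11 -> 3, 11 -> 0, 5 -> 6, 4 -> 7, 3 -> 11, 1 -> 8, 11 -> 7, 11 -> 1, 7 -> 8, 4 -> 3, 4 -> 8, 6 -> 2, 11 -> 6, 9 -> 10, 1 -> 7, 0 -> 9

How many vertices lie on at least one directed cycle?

8

A vertex is on a directed cycle iff it belongs to a strongly connected component of size ≥ 2 (or has a self-loop).
The vertices on cycles are {0, 2, 3, 4, 5, 6, 9, 11} — 8 in total.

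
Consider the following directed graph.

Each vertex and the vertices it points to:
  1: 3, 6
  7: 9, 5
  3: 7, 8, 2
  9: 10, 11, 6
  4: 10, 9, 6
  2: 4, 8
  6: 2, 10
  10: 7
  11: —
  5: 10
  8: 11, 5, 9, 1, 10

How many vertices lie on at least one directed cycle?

10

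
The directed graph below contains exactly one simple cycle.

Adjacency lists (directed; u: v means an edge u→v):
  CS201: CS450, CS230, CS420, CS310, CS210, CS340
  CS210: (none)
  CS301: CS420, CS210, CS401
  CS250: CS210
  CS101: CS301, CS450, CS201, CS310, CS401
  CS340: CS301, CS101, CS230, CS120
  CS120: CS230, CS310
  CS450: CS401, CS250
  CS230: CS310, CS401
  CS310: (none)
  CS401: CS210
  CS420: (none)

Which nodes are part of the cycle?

DFS with gray/black marking from CS201:
CS201 gray
  CS450 gray
    CS401 gray
      CS210 gray
      CS210 black
    CS401 black
    CS250 gray
      CS250→CS210: CS210 black — skip
    CS250 black
  CS450 black
  CS230 gray
    CS310 gray
    CS310 black
    CS230→CS401: CS401 black — skip
  CS230 black
  CS420 gray
  CS420 black
  CS201→CS310: CS310 black — skip
  CS201→CS210: CS210 black — skip
  CS340 gray
    CS301 gray
      CS301→CS420: CS420 black — skip
      CS301→CS210: CS210 black — skip
      CS301→CS401: CS401 black — skip
    CS301 black
    CS101 gray
      CS101→CS301: CS301 black — skip
      CS101→CS450: CS450 black — skip
      CS101→CS201: CS201 is gray → back edge
Back edge closes the cycle CS201 → CS340 → CS101 → CS201; its vertices are {CS101, CS201, CS340}.

CS101, CS201, CS340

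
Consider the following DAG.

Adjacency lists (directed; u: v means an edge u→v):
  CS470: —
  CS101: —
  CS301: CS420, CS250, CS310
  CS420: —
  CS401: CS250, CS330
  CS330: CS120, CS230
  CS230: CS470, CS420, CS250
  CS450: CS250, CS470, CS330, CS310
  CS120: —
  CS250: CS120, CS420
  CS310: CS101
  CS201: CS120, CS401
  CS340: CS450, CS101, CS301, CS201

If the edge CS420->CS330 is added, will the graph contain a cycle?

Adding CS420→CS330 creates a cycle iff CS330 can already reach CS420.
Path from CS330: CS330 → CS230 → CS420.
So CS330 → … → CS420 → CS330 is a cycle.

Yes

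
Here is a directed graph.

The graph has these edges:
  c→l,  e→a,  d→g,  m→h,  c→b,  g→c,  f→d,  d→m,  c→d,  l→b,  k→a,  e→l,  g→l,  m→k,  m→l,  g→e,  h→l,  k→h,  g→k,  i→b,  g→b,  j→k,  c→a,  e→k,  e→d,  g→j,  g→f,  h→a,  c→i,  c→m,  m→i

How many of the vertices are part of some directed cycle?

A vertex is on a directed cycle iff it belongs to a strongly connected component of size ≥ 2 (or has a self-loop).
The vertices on cycles are {c, d, e, f, g} — 5 in total.

5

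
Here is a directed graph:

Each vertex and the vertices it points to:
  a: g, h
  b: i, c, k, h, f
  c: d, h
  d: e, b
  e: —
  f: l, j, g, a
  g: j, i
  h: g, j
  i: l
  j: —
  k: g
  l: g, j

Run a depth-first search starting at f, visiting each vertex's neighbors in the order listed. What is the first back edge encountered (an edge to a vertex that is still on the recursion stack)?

DFS from f (visiting each vertex's neighbors in the order listed); mark gray on enter, black on exit:
f gray
  l gray
    g gray
      j gray
      j black
      i gray
        i→l: l is gray → back edge
First back edge: i → l.

i→l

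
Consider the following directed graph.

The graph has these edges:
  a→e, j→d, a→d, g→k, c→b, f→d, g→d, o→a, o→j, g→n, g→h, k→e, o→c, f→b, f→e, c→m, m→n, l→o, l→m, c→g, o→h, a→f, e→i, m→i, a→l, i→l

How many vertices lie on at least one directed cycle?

A vertex is on a directed cycle iff it belongs to a strongly connected component of size ≥ 2 (or has a self-loop).
The vertices on cycles are {a, c, e, f, g, i, k, l, m, o} — 10 in total.

10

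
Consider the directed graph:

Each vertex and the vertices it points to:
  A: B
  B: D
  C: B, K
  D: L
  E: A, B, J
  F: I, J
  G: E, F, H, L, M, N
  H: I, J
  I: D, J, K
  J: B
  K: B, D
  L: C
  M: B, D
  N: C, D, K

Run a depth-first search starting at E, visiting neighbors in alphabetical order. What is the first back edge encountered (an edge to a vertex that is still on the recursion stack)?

C->B

DFS from E (visiting neighbors in alphabetical order); mark gray on enter, black on exit:
E gray
  A gray
    B gray
      D gray
        L gray
          C gray
            C→B: B is gray → back edge
First back edge: C → B.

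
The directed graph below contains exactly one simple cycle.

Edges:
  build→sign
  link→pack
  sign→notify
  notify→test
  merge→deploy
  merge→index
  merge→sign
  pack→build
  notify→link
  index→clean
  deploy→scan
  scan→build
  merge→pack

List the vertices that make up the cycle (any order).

link, pack, sign, build, notify

DFS with gray/black marking from sign:
sign gray
  notify gray
    test gray
    test black
    link gray
      pack gray
        build gray
          build→sign: sign is gray → back edge
Back edge closes the cycle sign → notify → link → pack → build → sign; its vertices are {link, pack, sign, build, notify}.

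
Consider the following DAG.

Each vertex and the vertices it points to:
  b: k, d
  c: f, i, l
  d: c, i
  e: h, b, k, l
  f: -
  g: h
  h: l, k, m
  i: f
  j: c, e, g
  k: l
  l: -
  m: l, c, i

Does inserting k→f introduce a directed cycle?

No

Adding k→f creates a cycle iff f can already reach k.
Explore from f: no path reaches k. The graph stays acyclic.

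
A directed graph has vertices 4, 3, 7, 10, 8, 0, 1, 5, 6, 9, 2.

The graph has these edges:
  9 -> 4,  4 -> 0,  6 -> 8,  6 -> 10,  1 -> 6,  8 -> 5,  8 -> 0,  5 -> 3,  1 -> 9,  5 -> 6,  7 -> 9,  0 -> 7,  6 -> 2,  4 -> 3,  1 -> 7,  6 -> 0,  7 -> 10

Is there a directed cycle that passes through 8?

8 is on a cycle iff 8 can reach itself via ≥1 edge.
8 → 5 → 6 → 8 — yes.

Yes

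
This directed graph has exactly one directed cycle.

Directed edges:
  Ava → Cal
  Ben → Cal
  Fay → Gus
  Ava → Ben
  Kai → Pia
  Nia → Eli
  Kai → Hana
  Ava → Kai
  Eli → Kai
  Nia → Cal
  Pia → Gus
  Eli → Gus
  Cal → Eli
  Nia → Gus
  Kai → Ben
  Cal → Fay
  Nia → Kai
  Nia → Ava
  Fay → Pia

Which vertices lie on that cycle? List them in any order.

Ben, Cal, Eli, Kai

DFS with gray/black marking from Ben:
Ben gray
  Cal gray
    Fay gray
      Gus gray
      Gus black
      Pia gray
        Pia→Gus: Gus black — skip
      Pia black
    Fay black
    Eli gray
      Kai gray
        Hana gray
        Hana black
        Kai→Pia: Pia black — skip
        Kai→Ben: Ben is gray → back edge
Back edge closes the cycle Ben → Cal → Eli → Kai → Ben; its vertices are {Ben, Cal, Eli, Kai}.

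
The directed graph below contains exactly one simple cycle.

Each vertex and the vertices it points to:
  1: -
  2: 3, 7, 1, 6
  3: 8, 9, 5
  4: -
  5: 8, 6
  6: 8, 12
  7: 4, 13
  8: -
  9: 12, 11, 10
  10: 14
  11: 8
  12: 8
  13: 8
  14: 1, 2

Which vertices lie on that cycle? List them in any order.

DFS with gray/black marking from 14:
14 gray
  1 gray
  1 black
  2 gray
    3 gray
      8 gray
      8 black
      9 gray
        12 gray
          12→8: 8 black — skip
        12 black
        11 gray
          11→8: 8 black — skip
        11 black
        10 gray
          10→14: 14 is gray → back edge
Back edge closes the cycle 14 → 2 → 3 → 9 → 10 → 14; its vertices are {2, 3, 9, 10, 14}.

2, 3, 9, 10, 14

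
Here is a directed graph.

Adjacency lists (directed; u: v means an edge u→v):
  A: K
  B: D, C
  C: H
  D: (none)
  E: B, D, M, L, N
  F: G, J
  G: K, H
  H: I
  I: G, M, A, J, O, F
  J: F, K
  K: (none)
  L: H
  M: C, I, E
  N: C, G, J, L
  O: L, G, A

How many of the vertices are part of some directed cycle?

12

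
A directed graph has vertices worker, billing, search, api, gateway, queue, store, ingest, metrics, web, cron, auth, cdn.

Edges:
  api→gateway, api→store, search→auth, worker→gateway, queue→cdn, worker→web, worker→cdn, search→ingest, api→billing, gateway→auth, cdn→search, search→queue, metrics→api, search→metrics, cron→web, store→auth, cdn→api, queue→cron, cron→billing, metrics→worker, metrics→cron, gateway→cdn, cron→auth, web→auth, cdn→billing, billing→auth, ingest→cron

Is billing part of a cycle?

No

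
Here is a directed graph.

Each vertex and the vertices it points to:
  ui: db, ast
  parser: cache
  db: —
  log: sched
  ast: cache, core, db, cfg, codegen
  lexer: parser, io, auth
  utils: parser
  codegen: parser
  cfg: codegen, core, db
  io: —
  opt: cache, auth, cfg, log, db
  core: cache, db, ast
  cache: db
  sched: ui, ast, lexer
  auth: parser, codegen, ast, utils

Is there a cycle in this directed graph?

DFS with white/gray/black marking, starting from ui:
ui gray
  db gray
  db black
  ast gray
    cache gray
      cache→db: db black — skip
    cache black
    core gray
      core→cache: cache black — skip
      core→db: db black — skip
      core→ast: ast is gray → back edge
Back edge found, so a cycle exists: ast → core → ast.

Yes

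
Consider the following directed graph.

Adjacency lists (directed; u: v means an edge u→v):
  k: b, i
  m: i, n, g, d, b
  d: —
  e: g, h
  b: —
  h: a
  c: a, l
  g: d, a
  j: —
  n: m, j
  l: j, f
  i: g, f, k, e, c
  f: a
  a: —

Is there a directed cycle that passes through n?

n is on a cycle iff n can reach itself via ≥1 edge.
n → m → n — yes.

Yes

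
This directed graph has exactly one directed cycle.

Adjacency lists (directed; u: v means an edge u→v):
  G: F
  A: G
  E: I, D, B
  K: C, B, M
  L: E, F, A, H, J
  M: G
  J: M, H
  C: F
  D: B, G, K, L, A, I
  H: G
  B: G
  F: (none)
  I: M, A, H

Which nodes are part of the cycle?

D, E, L

DFS with gray/black marking from D:
D gray
  B gray
    G gray
      F gray
      F black
    G black
  B black
  D→G: G black — skip
  K gray
    C gray
      C→F: F black — skip
    C black
    K→B: B black — skip
    M gray
      M→G: G black — skip
    M black
  K black
  L gray
    E gray
      I gray
        I→M: M black — skip
        A gray
          A→G: G black — skip
        A black
        H gray
          H→G: G black — skip
        H black
      I black
      E→D: D is gray → back edge
Back edge closes the cycle D → L → E → D; its vertices are {D, E, L}.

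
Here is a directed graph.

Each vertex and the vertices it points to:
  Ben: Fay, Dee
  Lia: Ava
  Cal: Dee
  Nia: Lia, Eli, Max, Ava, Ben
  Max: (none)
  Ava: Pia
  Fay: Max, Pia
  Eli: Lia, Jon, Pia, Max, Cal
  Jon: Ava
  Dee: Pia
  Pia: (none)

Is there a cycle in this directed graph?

No

DFS with white/gray/black marking, starting from Dee:
Dee gray
  Pia gray
  Pia black
Dee black
Ben gray
  Fay gray
    Max gray
    Max black
    Fay→Pia: Pia black — skip
  Fay black
  Ben→Dee: Dee black — skip
Ben black
Lia gray
  Ava gray
    Ava→Pia: Pia black — skip
  Ava black
Lia black
Cal gray
  Cal→Dee: Dee black — skip
Cal black
Nia gray
  Nia→Lia: Lia black — skip
  Eli gray
    Eli→Lia: Lia black — skip
    Jon gray
      Jon→Ava: Ava black — skip
    Jon black
    Eli→Pia: Pia black — skip
    Eli→Max: Max black — skip
    Eli→Cal: Cal black — skip
  Eli black
  Nia→Max: Max black — skip
  Nia→Ava: Ava black — skip
  Nia→Ben: Ben black — skip
Nia black
Every edge goes to a white or black vertex — no back edge, so the graph is acyclic.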